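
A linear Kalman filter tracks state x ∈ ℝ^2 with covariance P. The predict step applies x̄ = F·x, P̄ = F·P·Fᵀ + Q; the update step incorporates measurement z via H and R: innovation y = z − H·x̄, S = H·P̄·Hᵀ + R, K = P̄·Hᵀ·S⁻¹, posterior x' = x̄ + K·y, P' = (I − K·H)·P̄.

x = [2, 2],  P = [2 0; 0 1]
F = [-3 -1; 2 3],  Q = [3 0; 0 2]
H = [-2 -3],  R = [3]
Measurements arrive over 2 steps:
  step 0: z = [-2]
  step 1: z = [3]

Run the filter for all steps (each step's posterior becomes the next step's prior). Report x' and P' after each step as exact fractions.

step 0: x' = [-322/41, 248/41], P' = [1803/82 -1203/82; -1203/82 829/82]
step 1: x' = [-145902/43327, 57659/43327], P' = [473502/43327 -295716/43327; -295716/43327 198203/43327]

step 0: x̄ = F·x = [-8, 10]
step 0: P̄ = F·P·Fᵀ + Q = [22 -15; -15 19]
step 0: y = z − H·x̄ = [12]
step 0: S = H·P̄·Hᵀ + R = [82]
step 0: K = P̄·Hᵀ·S⁻¹ = [1/82; -27/82]
step 0: x' = x̄ + K·y = [-322/41, 248/41]
step 0: P' = (I − K·H)·P̄ = [1803/82 -1203/82; -1203/82 829/82]
step 1: x̄ = F·x = [718/41, 100/41]
step 1: P̄ = F·P·Fᵀ + Q = [5042/41 -36/41; -36/41 401/82]
step 1: y = z − H·x̄ = [1859/41]
step 1: S = H·P̄·Hᵀ + R = [43327/82]
step 1: K = P̄·Hᵀ·S⁻¹ = [-19952/43327; -1059/43327]
step 1: x' = x̄ + K·y = [-145902/43327, 57659/43327]
step 1: P' = (I − K·H)·P̄ = [473502/43327 -295716/43327; -295716/43327 198203/43327]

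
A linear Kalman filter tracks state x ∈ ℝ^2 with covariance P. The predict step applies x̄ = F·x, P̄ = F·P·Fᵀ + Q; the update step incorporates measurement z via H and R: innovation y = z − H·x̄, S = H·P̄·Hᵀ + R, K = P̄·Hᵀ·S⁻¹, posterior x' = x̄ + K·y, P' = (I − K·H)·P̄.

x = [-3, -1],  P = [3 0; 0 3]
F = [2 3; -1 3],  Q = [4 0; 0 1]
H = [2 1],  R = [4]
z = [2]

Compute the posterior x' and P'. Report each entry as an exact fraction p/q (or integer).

x̄ = F·x = [-9, 0]
P̄ = F·P·Fᵀ + Q = [43 21; 21 31]
y = z − H·x̄ = [20]
S = H·P̄·Hᵀ + R = [291]
K = P̄·Hᵀ·S⁻¹ = [107/291; 73/291]
x' = x̄ + K·y = [-479/291, 1460/291]
P' = (I − K·H)·P̄ = [1064/291 -1700/291; -1700/291 3692/291]

x' = [-479/291, 1460/291]
P' = [1064/291 -1700/291; -1700/291 3692/291]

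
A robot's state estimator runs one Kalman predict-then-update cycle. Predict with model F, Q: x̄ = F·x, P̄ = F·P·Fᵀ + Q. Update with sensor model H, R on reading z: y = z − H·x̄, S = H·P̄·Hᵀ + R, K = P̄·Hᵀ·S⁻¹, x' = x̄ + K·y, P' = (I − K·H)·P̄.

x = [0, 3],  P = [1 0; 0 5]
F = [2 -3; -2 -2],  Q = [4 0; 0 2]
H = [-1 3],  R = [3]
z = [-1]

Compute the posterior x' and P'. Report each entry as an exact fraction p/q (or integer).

x̄ = F·x = [-9, -6]
P̄ = F·P·Fᵀ + Q = [53 26; 26 26]
y = z − H·x̄ = [8]
S = H·P̄·Hᵀ + R = [134]
K = P̄·Hᵀ·S⁻¹ = [25/134; 26/67]
x' = x̄ + K·y = [-503/67, -194/67]
P' = (I − K·H)·P̄ = [6477/134 1092/67; 1092/67 390/67]

x' = [-503/67, -194/67]
P' = [6477/134 1092/67; 1092/67 390/67]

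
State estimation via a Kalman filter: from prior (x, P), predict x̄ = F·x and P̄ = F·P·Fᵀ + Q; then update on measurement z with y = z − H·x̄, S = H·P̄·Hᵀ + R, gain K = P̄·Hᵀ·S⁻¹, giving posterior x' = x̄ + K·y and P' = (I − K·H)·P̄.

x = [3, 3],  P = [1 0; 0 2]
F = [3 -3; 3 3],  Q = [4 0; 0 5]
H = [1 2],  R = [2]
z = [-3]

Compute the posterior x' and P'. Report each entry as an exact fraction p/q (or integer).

x̄ = F·x = [0, 18]
P̄ = F·P·Fᵀ + Q = [31 -9; -9 32]
y = z − H·x̄ = [-39]
S = H·P̄·Hᵀ + R = [125]
K = P̄·Hᵀ·S⁻¹ = [13/125; 11/25]
x' = x̄ + K·y = [-507/125, 21/25]
P' = (I − K·H)·P̄ = [3706/125 -368/25; -368/25 39/5]

x' = [-507/125, 21/25]
P' = [3706/125 -368/25; -368/25 39/5]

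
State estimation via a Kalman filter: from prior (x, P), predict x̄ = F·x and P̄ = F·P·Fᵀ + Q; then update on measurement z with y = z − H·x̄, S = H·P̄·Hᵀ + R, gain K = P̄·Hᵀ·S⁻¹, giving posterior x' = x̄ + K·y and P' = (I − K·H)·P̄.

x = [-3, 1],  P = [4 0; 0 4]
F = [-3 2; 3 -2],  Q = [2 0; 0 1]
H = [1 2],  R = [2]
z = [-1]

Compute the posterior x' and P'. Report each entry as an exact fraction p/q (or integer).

x̄ = F·x = [11, -11]
P̄ = F·P·Fᵀ + Q = [54 -52; -52 53]
y = z − H·x̄ = [10]
S = H·P̄·Hᵀ + R = [60]
K = P̄·Hᵀ·S⁻¹ = [-5/6; 9/10]
x' = x̄ + K·y = [8/3, -2]
P' = (I − K·H)·P̄ = [37/3 -7; -7 22/5]

x' = [8/3, -2]
P' = [37/3 -7; -7 22/5]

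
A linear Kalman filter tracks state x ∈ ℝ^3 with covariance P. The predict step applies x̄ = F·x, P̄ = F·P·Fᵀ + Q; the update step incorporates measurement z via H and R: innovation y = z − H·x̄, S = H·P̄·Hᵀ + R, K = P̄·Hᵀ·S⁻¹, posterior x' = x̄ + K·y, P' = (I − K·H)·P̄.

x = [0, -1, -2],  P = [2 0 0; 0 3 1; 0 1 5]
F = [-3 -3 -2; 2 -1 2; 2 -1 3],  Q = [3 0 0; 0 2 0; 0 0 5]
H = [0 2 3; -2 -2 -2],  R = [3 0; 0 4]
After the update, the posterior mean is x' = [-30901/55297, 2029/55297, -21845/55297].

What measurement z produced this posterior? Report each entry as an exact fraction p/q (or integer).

x̄ = F·x = [7, -3, -5]
P̄ = F·P·Fᵀ + Q = [80 -27 -40; -27 29 36; -40 36 55]
S = H·P̄·Hᵀ + R = [1046 -458; -458 412]
K = P̄·Hᵀ·S⁻¹ = [-20899/55297 -26722/55297; 8396/55297 -867/55297; 12732/55297 927/110594]
x' − x̄ = [-417980/55297, 167920/55297, 254640/55297] = K·y
y = (KᵀK)⁻¹·Kᵀ·(x' − x̄) = [20, 0]
z = y + H·x̄ = [20, 0] + [-21, 2] = [-1, 2]

z = [-1, 2]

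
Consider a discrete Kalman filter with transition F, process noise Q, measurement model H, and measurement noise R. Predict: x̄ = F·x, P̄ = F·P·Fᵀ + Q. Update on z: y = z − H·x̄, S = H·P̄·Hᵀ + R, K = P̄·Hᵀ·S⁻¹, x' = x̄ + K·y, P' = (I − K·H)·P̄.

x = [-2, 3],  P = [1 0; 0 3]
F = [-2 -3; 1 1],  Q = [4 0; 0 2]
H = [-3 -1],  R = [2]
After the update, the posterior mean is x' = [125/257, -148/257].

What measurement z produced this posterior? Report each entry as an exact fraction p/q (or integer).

z = [-1]

x̄ = F·x = [-5, 1]
P̄ = F·P·Fᵀ + Q = [35 -11; -11 6]
S = H·P̄·Hᵀ + R = [257]
K = P̄·Hᵀ·S⁻¹ = [-94/257; 27/257]
x' − x̄ = [1410/257, -405/257] = K·y
y = (KᵀK)⁻¹·Kᵀ·(x' − x̄) = [-15]
z = y + H·x̄ = [-15] + [14] = [-1]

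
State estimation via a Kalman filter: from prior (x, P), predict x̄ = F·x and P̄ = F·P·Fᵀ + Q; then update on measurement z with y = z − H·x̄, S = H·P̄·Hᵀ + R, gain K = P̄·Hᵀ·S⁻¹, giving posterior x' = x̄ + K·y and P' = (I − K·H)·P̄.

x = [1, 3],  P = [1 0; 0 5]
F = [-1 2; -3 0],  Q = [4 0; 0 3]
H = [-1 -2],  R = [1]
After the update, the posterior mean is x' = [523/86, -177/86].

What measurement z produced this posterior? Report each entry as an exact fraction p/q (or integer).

z = [-2]

x̄ = F·x = [5, -3]
P̄ = F·P·Fᵀ + Q = [25 3; 3 12]
S = H·P̄·Hᵀ + R = [86]
K = P̄·Hᵀ·S⁻¹ = [-31/86; -27/86]
x' − x̄ = [93/86, 81/86] = K·y
y = (KᵀK)⁻¹·Kᵀ·(x' − x̄) = [-3]
z = y + H·x̄ = [-3] + [1] = [-2]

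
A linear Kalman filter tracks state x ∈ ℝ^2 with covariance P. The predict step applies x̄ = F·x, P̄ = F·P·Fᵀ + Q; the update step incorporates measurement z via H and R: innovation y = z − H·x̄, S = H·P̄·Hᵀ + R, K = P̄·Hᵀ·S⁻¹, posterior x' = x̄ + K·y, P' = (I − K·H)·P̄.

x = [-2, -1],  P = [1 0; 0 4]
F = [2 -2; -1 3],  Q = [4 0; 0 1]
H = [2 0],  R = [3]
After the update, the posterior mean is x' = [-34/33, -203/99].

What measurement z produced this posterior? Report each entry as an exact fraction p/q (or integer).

x̄ = F·x = [-2, -1]
P̄ = F·P·Fᵀ + Q = [24 -26; -26 38]
S = H·P̄·Hᵀ + R = [99]
K = P̄·Hᵀ·S⁻¹ = [16/33; -52/99]
x' − x̄ = [32/33, -104/99] = K·y
y = (KᵀK)⁻¹·Kᵀ·(x' − x̄) = [2]
z = y + H·x̄ = [2] + [-4] = [-2]

z = [-2]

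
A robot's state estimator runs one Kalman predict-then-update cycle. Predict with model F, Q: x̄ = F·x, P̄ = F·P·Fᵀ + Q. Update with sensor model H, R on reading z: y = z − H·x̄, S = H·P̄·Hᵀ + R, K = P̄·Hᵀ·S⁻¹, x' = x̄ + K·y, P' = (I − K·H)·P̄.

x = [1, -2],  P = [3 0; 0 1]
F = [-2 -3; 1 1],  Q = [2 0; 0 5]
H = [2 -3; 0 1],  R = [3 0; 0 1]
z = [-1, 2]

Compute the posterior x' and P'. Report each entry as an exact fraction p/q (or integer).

x' = [1547/815, 1318/815]
P' = [1581/815 729/815; 729/815 531/815]

x̄ = F·x = [4, -1]
P̄ = F·P·Fᵀ + Q = [23 -9; -9 9]
y = z − H·x̄ = [-12, 3]
S = H·P̄·Hᵀ + R = [284 -45; -45 10]
K = P̄·Hᵀ·S⁻¹ = [65/163 729/815; -9/163 531/815]
x' = x̄ + K·y = [1547/815, 1318/815]
P' = (I − K·H)·P̄ = [1581/815 729/815; 729/815 531/815]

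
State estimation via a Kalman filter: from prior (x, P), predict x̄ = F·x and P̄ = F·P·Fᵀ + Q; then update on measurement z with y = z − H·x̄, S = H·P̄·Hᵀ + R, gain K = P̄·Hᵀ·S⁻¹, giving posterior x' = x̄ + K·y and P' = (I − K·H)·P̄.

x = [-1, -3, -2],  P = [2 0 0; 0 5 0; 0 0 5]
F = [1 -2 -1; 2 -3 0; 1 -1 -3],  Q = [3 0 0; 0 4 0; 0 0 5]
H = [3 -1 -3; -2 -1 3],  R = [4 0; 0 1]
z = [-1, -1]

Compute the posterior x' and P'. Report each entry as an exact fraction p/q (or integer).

x̄ = F·x = [7, 7, 8]
P̄ = F·P·Fᵀ + Q = [30 34 27; 34 57 19; 27 19 57]
y = z − H·x̄ = [9, -4]
S = H·P̄·Hᵀ + R = [268 -265; -265 389]
K = P̄·Hᵀ·S⁻¹ = [-13170/34027 -10109/34027; -22688/34027 -21404/34027; -16431/34027 -2621/34027]
x' = x̄ + K·y = [160095/34027, 119613/34027, 134821/34027]
P' = (I − K·H)·P̄ = [560143/34027 311466/34027 473881/34027; 311466/34027 211811/34027 271113/34027; 473881/34027 271113/34027 405418/34027]

x' = [160095/34027, 119613/34027, 134821/34027]
P' = [560143/34027 311466/34027 473881/34027; 311466/34027 211811/34027 271113/34027; 473881/34027 271113/34027 405418/34027]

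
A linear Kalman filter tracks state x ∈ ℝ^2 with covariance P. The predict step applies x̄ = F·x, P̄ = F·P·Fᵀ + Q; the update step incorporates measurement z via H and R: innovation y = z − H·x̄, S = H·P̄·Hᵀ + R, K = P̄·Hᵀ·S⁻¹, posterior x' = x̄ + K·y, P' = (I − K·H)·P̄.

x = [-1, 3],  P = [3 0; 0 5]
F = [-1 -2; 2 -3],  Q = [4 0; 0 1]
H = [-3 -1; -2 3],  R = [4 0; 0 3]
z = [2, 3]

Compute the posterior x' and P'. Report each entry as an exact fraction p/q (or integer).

x̄ = F·x = [-5, -11]
P̄ = F·P·Fᵀ + Q = [27 24; 24 58]
y = z − H·x̄ = [-24, 26]
S = H·P̄·Hᵀ + R = [449 -180; -180 345]
K = P̄·Hᵀ·S⁻¹ = [-2199/8167 -3606/40835; -1478/8167 11058/40835]
x' = x̄ + K·y = [-34051/40835, 15683/40835]
P' = (I − K·H)·P̄ = [12978/40835 5046/40835; 5046/40835 14422/40835]

x' = [-34051/40835, 15683/40835]
P' = [12978/40835 5046/40835; 5046/40835 14422/40835]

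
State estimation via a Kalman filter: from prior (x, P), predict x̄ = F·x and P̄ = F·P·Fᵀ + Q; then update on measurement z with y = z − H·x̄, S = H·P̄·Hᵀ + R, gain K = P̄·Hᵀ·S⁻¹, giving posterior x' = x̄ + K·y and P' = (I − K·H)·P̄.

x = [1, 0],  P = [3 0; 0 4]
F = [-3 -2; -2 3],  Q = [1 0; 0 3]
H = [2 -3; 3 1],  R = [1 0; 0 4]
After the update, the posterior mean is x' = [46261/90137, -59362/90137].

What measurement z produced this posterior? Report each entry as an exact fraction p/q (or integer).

z = [3, 1]

x̄ = F·x = [-3, -2]
P̄ = F·P·Fᵀ + Q = [44 -6; -6 51]
S = H·P̄·Hᵀ + R = [708 153; 153 415]
K = P̄·Hᵀ·S⁻¹ = [24712/270411 24330/90137; -24508/90137 16203/90137]
x' − x̄ = [316672/90137, 120912/90137] = K·y
y = (KᵀK)⁻¹·Kᵀ·(x' − x̄) = [3, 12]
z = y + H·x̄ = [3, 12] + [0, -11] = [3, 1]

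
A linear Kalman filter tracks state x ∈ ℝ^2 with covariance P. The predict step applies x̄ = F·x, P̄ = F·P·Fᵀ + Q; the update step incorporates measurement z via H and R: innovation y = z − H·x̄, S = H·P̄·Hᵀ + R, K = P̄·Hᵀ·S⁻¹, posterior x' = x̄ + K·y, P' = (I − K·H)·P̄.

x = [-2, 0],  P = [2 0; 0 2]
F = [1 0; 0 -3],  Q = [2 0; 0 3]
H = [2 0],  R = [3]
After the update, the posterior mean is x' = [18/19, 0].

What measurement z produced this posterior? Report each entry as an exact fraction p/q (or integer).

z = [3]

x̄ = F·x = [-2, 0]
P̄ = F·P·Fᵀ + Q = [4 0; 0 21]
S = H·P̄·Hᵀ + R = [19]
K = P̄·Hᵀ·S⁻¹ = [8/19; 0]
x' − x̄ = [56/19, 0] = K·y
y = (KᵀK)⁻¹·Kᵀ·(x' − x̄) = [7]
z = y + H·x̄ = [7] + [-4] = [3]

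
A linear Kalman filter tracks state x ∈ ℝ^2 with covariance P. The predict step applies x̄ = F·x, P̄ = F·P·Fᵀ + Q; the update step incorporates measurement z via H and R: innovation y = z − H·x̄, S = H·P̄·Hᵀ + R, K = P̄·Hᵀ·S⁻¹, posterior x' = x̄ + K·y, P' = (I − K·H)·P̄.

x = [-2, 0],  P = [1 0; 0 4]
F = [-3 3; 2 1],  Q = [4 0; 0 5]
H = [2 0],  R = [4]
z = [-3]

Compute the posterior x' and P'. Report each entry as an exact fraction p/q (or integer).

x' = [-27/20, -49/10]
P' = [49/50 3/25; 3/25 307/25]

x̄ = F·x = [6, -4]
P̄ = F·P·Fᵀ + Q = [49 6; 6 13]
y = z − H·x̄ = [-15]
S = H·P̄·Hᵀ + R = [200]
K = P̄·Hᵀ·S⁻¹ = [49/100; 3/50]
x' = x̄ + K·y = [-27/20, -49/10]
P' = (I − K·H)·P̄ = [49/50 3/25; 3/25 307/25]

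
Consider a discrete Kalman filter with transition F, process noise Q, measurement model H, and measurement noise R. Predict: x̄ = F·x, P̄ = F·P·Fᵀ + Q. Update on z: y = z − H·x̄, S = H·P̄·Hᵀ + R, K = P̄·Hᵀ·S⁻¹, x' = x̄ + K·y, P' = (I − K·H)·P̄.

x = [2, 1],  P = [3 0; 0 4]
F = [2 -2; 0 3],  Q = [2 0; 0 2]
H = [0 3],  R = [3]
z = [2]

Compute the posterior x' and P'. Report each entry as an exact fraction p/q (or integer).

x' = [398/115, 79/115]
P' = [1722/115 -24/115; -24/115 38/115]

x̄ = F·x = [2, 3]
P̄ = F·P·Fᵀ + Q = [30 -24; -24 38]
y = z − H·x̄ = [-7]
S = H·P̄·Hᵀ + R = [345]
K = P̄·Hᵀ·S⁻¹ = [-24/115; 38/115]
x' = x̄ + K·y = [398/115, 79/115]
P' = (I − K·H)·P̄ = [1722/115 -24/115; -24/115 38/115]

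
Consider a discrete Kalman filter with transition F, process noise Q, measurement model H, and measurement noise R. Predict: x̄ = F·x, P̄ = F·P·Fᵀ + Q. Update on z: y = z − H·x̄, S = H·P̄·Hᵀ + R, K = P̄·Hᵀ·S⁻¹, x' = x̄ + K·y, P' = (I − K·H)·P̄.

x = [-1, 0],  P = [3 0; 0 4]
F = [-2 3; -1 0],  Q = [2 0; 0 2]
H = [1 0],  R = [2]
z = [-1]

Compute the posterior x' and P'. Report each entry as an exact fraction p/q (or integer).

x' = [-23/26, 17/26]
P' = [25/13 3/13; 3/13 56/13]

x̄ = F·x = [2, 1]
P̄ = F·P·Fᵀ + Q = [50 6; 6 5]
y = z − H·x̄ = [-3]
S = H·P̄·Hᵀ + R = [52]
K = P̄·Hᵀ·S⁻¹ = [25/26; 3/26]
x' = x̄ + K·y = [-23/26, 17/26]
P' = (I − K·H)·P̄ = [25/13 3/13; 3/13 56/13]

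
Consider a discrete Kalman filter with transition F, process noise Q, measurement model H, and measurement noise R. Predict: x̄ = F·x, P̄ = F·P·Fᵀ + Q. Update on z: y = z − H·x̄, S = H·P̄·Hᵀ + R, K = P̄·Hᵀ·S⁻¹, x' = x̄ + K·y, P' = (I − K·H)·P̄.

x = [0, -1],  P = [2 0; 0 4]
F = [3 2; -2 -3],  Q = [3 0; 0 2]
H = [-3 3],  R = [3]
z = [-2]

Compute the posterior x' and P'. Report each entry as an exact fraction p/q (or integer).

x' = [309/466, 2/233]
P' = [1255/466 591/233; 591/233 632/233]

x̄ = F·x = [-2, 3]
P̄ = F·P·Fᵀ + Q = [37 -36; -36 46]
y = z − H·x̄ = [-17]
S = H·P̄·Hᵀ + R = [1398]
K = P̄·Hᵀ·S⁻¹ = [-73/466; 41/233]
x' = x̄ + K·y = [309/466, 2/233]
P' = (I − K·H)·P̄ = [1255/466 591/233; 591/233 632/233]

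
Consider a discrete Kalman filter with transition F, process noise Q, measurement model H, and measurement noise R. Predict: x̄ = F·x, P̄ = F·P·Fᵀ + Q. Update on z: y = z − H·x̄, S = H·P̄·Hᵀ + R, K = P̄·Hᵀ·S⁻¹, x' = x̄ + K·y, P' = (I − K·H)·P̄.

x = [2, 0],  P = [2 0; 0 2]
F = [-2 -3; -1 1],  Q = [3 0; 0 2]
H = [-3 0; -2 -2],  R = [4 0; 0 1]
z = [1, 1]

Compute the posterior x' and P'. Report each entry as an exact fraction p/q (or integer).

x̄ = F·x = [-4, -2]
P̄ = F·P·Fᵀ + Q = [29 -2; -2 6]
y = z − H·x̄ = [-11, -11]
S = H·P̄·Hᵀ + R = [265 162; 162 125]
K = P̄·Hᵀ·S⁻¹ = [-2127/6881 -216/6881; 2046/6881 -3092/6881]
x' = x̄ + K·y = [-1751/6881, -2256/6881]
P' = (I − K·H)·P̄ = [2836/6881 -2728/6881; -2728/6881 4274/6881]

x' = [-1751/6881, -2256/6881]
P' = [2836/6881 -2728/6881; -2728/6881 4274/6881]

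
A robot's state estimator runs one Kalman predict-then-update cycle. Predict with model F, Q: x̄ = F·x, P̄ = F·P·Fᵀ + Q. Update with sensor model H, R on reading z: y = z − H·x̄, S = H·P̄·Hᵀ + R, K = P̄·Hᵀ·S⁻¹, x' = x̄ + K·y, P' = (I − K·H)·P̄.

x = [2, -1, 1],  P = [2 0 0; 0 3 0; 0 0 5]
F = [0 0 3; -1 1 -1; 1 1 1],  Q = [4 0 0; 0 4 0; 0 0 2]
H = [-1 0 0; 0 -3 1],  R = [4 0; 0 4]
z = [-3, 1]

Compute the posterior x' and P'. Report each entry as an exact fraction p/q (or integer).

x̄ = F·x = [3, -4, 2]
P̄ = F·P·Fᵀ + Q = [49 -15 15; -15 14 -4; 15 -4 12]
y = z − H·x̄ = [0, -13]
S = H·P̄·Hᵀ + R = [53 -60; -60 166]
K = P̄·Hᵀ·S⁻¹ = [-2267/2599 120/2599; -135/2599 -769/2599; -525/2599 186/2599]
x' = x̄ + K·y = [6237/2599, -399/2599, 2780/2599]
P' = (I − K·H)·P̄ = [9068/2599 540/2599 2100/2599; 540/2599 3037/2599 6035/2599; 2100/2599 6035/2599 18849/2599]

x' = [6237/2599, -399/2599, 2780/2599]
P' = [9068/2599 540/2599 2100/2599; 540/2599 3037/2599 6035/2599; 2100/2599 6035/2599 18849/2599]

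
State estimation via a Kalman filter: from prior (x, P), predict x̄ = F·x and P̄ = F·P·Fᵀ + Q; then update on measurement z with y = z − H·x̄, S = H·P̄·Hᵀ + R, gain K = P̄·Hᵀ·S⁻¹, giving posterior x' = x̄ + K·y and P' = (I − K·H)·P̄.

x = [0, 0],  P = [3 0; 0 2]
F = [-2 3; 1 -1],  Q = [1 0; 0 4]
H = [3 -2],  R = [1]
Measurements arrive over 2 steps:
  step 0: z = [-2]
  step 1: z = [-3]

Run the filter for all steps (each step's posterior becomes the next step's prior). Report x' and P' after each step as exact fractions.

step 0: x̄ = F·x = [0, 0]
step 0: P̄ = F·P·Fᵀ + Q = [31 -12; -12 9]
step 0: y = z − H·x̄ = [-2]
step 0: S = H·P̄·Hᵀ + R = [460]
step 0: K = P̄·Hᵀ·S⁻¹ = [117/460; -27/230]
step 0: x' = x̄ + K·y = [-117/230, 27/115]
step 0: P' = (I − K·H)·P̄ = [571/460 399/230; 399/230 306/115]
step 1: x̄ = F·x = [198/115, -171/230]
step 1: P̄ = F·P·Fᵀ + Q = [1046/115 -206/115; -206/115 2039/460]
step 1: y = z − H·x̄ = [-222/23]
step 1: S = H·P̄·Hᵀ + R = [2808/23]
step 1: K = P̄·Hᵀ·S⁻¹ = [355/1404; -655/5616]
step 1: x' = x̄ + K·y = [-841/1170, 1789/4680]
step 1: P' = (I − K·H)·P̄ = [4529/3510 25399/14040; 25399/14040 155669/56160]

step 0: x' = [-117/230, 27/115], P' = [571/460 399/230; 399/230 306/115]
step 1: x' = [-841/1170, 1789/4680], P' = [4529/3510 25399/14040; 25399/14040 155669/56160]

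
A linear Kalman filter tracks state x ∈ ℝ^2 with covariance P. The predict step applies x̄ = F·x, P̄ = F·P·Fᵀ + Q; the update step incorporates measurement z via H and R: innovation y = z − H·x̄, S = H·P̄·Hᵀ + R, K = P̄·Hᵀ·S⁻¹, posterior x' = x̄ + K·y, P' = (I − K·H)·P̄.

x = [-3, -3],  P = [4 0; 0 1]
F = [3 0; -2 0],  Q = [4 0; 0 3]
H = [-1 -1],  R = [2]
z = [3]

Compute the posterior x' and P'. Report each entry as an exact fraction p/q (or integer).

x' = [-9, 6]
P' = [264/13 -232/13; -232/13 222/13]

x̄ = F·x = [-9, 6]
P̄ = F·P·Fᵀ + Q = [40 -24; -24 19]
y = z − H·x̄ = [0]
S = H·P̄·Hᵀ + R = [13]
K = P̄·Hᵀ·S⁻¹ = [-16/13; 5/13]
x' = x̄ + K·y = [-9, 6]
P' = (I − K·H)·P̄ = [264/13 -232/13; -232/13 222/13]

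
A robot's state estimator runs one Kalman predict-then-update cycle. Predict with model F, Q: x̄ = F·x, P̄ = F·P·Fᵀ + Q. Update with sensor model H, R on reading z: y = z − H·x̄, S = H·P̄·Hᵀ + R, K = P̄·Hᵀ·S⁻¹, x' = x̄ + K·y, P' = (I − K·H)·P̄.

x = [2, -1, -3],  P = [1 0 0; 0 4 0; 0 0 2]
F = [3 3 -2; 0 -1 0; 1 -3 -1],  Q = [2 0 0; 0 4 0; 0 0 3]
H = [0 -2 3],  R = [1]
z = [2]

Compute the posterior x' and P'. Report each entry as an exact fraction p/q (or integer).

x̄ = F·x = [9, 1, 8]
P̄ = F·P·Fᵀ + Q = [55 -12 -29; -12 8 12; -29 12 42]
y = z − H·x̄ = [-20]
S = H·P̄·Hᵀ + R = [267]
K = P̄·Hᵀ·S⁻¹ = [-21/89; 20/267; 34/89]
x' = x̄ + K·y = [1221/89, -133/267, 32/89]
P' = (I − K·H)·P̄ = [3572/89 -648/89 -439/89; -648/89 1736/267 388/89; -439/89 388/89 270/89]

x' = [1221/89, -133/267, 32/89]
P' = [3572/89 -648/89 -439/89; -648/89 1736/267 388/89; -439/89 388/89 270/89]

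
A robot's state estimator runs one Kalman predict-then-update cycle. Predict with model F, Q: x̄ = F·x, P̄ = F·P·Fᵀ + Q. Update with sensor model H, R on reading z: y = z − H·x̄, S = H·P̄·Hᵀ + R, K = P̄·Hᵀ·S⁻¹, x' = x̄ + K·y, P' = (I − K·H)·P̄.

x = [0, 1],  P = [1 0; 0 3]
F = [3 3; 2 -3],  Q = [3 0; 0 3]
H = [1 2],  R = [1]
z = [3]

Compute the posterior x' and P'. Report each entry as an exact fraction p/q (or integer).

x' = [129/46, 3/46]
P' = [3579/92 -1791/92; -1791/92 919/92]

x̄ = F·x = [3, -3]
P̄ = F·P·Fᵀ + Q = [39 -21; -21 34]
y = z − H·x̄ = [6]
S = H·P̄·Hᵀ + R = [92]
K = P̄·Hᵀ·S⁻¹ = [-3/92; 47/92]
x' = x̄ + K·y = [129/46, 3/46]
P' = (I − K·H)·P̄ = [3579/92 -1791/92; -1791/92 919/92]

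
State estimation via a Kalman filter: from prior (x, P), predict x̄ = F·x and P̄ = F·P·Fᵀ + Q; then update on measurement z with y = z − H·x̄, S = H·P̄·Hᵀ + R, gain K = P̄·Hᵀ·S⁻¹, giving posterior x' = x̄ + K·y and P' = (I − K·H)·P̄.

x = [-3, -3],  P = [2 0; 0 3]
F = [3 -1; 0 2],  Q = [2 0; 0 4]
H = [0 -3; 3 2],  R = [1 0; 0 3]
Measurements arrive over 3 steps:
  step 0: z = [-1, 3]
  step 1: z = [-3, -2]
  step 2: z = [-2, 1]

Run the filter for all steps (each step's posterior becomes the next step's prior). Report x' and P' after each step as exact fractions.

step 0: x' = [17967/27526, 4179/13763], P' = [10361/27526 -1005/13763; -1005/13763 1518/13763]
step 1: x' = [-72507657/62937547, 60666332/62937547], P' = [22615883/62937547 -4336788/62937547; -4336788/62937547 6790332/62937547]
step 2: x' = [-26876477347/69813003119, 51404543008/69813003119], P' = [50076672899/139626006238 -4800368436/69813003119; -4800368436/69813003119 7529816796/69813003119]

step 0: x̄ = F·x = [-6, -6]
step 0: P̄ = F·P·Fᵀ + Q = [23 -6; -6 16]
step 0: y = z − H·x̄ = [-19, 33]
step 0: S = H·P̄·Hᵀ + R = [145 -42; -42 202]
step 0: K = P̄·Hᵀ·S⁻¹ = [3015/13763 9021/27526; -4554/13763 7/13763]
step 0: x' = x̄ + K·y = [17967/27526, 4179/13763]
step 0: P' = (I − K·H)·P̄ = [10361/27526 -1005/13763; -1005/13763 1518/13763]
step 1: x̄ = F·x = [45543/27526, 8358/13763]
step 1: P̄ = F·P·Fᵀ + Q = [163397/27526 -9066/13763; -9066/13763 61124/13763]
step 1: y = z − H·x̄ = [-16215/13763, -225113/27526]
step 1: S = H·P̄·Hᵀ + R = [563879/13763 -285150/13763; -285150/13763 1824559/27526]
step 1: K = P̄·Hᵀ·S⁻¹ = [13010364/62937547 19724691/62937547; -20370996/62937547 190100/62937547]
step 1: x' = x̄ + K·y = [-72507657/62937547, 60666332/62937547]
step 1: P' = (I − K·H)·P̄ = [22615883/62937547 -4336788/62937547; -4336788/62937547 6790332/62937547]
step 2: x̄ = F·x = [-278189303/62937547, 121332664/62937547]
step 2: P̄ = F·P·Fᵀ + Q = [362229101/62937547 -39601392/62937547; -39601392/62937547 278911516/62937547]
step 2: y = z − H·x̄ = [238122898/62937547, 654840128/62937547]
step 2: S = H·P̄·Hᵀ + R = [2573141191/62937547 -1317056568/62937547; -1317056568/62937547 4089303910/62937547]
step 2: K = P̄·Hᵀ·S⁻¹ = [14401105308/69813003119 43676181651/139626006238; -22589450388/69813003119 219509428/69813003119]
step 2: x' = x̄ + K·y = [-26876477347/69813003119, 51404543008/69813003119]
step 2: P' = (I − K·H)·P̄ = [50076672899/139626006238 -4800368436/69813003119; -4800368436/69813003119 7529816796/69813003119]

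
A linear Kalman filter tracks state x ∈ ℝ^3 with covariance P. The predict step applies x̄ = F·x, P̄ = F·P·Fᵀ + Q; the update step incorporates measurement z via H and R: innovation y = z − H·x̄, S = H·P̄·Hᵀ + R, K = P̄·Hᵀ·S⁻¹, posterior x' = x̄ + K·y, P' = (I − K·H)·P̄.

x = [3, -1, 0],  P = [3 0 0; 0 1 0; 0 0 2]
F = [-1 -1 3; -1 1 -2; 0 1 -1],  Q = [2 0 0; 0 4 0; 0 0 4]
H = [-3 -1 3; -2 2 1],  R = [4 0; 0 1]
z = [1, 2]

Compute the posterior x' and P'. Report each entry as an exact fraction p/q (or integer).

x̄ = F·x = [-2, -4, -1]
P̄ = F·P·Fᵀ + Q = [24 -10 -7; -10 16 5; -7 5 7]
y = z − H·x̄ = [-6, 7]
S = H·P̄·Hᵀ + R = [335 261; 261 296]
K = P̄·Hᵀ·S⁻¹ = [-4993/31039 -3462/31039; -6293/31039 11526/31039; 2861/31039 728/31039]
x' = x̄ + K·y = [-56354/31039, -5716/31039, -43109/31039]
P' = (I − K·H)·P̄ = [70867/31039 31741/31039 74790/31039; 31741/31039 22139/31039 30730/31039; 74790/31039 30730/31039 88848/31039]

x' = [-56354/31039, -5716/31039, -43109/31039]
P' = [70867/31039 31741/31039 74790/31039; 31741/31039 22139/31039 30730/31039; 74790/31039 30730/31039 88848/31039]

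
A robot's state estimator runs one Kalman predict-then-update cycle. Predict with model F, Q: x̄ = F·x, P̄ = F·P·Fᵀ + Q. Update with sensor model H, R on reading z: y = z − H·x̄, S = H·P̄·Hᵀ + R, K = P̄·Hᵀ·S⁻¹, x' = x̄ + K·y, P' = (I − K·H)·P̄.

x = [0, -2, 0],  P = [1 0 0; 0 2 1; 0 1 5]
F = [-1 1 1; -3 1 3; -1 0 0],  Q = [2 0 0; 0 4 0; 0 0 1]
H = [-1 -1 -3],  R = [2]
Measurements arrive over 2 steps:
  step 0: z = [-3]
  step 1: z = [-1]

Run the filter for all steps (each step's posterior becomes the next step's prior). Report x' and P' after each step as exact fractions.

step 0: x' = [-67/170, 353/170, 7/17], P' = [519/170 219/170 -22/17; 219/170 1419/170 -48/17; -22/17 -48/17 24/17]
step 1: x' = [4293/2423, 35519/36345, -20333/36345], P' = [11052/2423 -3770/2423 -2190/2423; -3770/2423 177106/36345 -28912/36345; -2190/2423 -28912/36345 23644/36345]

step 0: x̄ = F·x = [-2, -2, 0]
step 0: P̄ = F·P·Fᵀ + Q = [12 24 1; 24 66 3; 1 3 2]
step 0: y = z − H·x̄ = [-7]
step 0: S = H·P̄·Hᵀ + R = [170]
step 0: K = P̄·Hᵀ·S⁻¹ = [-39/170; -99/170; -1/17]
step 0: x' = x̄ + K·y = [-67/170, 353/170, 7/17]
step 0: P' = (I − K·H)·P̄ = [519/170 219/170 -22/17; 219/170 1419/170 -48/17; -22/17 -48/17 24/17]
step 1: x̄ = F·x = [49/17, 382/85, 67/170]
step 1: P̄ = F·P·Fᵀ + Q = [156/17 222/17 52/17; 222/17 4348/85 999/85; 52/17 999/85 689/170]
step 1: y = z − H·x̄ = [257/34]
step 1: S = H·P̄·Hᵀ + R = [7269/34]
step 1: K = P̄·Hᵀ·S⁻¹ = [-356/2423; -3382/7269; -917/7269]
step 1: x' = x̄ + K·y = [4293/2423, 35519/36345, -20333/36345]
step 1: P' = (I − K·H)·P̄ = [11052/2423 -3770/2423 -2190/2423; -3770/2423 177106/36345 -28912/36345; -2190/2423 -28912/36345 23644/36345]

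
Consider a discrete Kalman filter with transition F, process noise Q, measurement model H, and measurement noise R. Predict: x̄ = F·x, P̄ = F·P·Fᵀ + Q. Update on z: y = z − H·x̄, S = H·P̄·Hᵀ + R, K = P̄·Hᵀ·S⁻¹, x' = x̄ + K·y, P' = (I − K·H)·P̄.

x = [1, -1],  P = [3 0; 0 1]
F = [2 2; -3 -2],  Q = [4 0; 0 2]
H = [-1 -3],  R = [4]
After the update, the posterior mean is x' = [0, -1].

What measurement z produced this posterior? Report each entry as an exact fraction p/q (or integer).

x̄ = F·x = [0, -1]
P̄ = F·P·Fᵀ + Q = [20 -22; -22 33]
S = H·P̄·Hᵀ + R = [189]
K = P̄·Hᵀ·S⁻¹ = [46/189; -11/27]
x' − x̄ = [0, 0] = K·y
y = (KᵀK)⁻¹·Kᵀ·(x' − x̄) = [0]
z = y + H·x̄ = [0] + [3] = [3]

z = [3]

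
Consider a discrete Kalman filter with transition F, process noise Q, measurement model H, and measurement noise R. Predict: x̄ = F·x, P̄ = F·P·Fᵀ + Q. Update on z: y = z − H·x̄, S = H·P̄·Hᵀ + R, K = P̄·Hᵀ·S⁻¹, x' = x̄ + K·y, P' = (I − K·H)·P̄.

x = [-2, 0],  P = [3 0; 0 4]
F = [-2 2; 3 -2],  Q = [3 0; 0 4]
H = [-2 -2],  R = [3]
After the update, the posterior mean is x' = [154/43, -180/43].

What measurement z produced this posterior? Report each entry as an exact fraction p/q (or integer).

x̄ = F·x = [4, -6]
P̄ = F·P·Fᵀ + Q = [31 -34; -34 47]
S = H·P̄·Hᵀ + R = [43]
K = P̄·Hᵀ·S⁻¹ = [6/43; -26/43]
x' − x̄ = [-18/43, 78/43] = K·y
y = (KᵀK)⁻¹·Kᵀ·(x' − x̄) = [-3]
z = y + H·x̄ = [-3] + [4] = [1]

z = [1]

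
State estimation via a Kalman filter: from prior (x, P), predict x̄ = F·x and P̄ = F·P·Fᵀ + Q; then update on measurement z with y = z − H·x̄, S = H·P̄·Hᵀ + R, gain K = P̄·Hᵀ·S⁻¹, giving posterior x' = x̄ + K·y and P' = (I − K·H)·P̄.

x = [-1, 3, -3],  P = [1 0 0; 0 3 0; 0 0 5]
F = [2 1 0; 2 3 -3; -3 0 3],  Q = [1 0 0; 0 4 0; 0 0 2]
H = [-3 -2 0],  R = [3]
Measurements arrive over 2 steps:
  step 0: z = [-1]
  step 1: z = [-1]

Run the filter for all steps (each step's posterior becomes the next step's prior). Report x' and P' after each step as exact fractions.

step 0: x̄ = F·x = [1, 16, -6]
step 0: P̄ = F·P·Fᵀ + Q = [8 13 -6; 13 80 -51; -6 -51 56]
step 0: y = z − H·x̄ = [34]
step 0: S = H·P̄·Hᵀ + R = [551]
step 0: K = P̄·Hᵀ·S⁻¹ = [-50/551; -199/551; 120/551]
step 0: x' = x̄ + K·y = [-1149/551, 2050/551, 774/551]
step 0: P' = (I − K·H)·P̄ = [1908/551 -2787/551 2694/551; -2787/551 4479/551 -4221/551; 2694/551 -4221/551 16456/551]
step 1: x̄ = F·x = [-248/551, 1530/551, 5769/551]
step 1: P̄ = F·P·Fᵀ + Q = [1514/551 -4728/551 414/551; -4728/551 208457/551 -132048/551; 414/551 -132048/551 117886/551]
step 1: y = z − H·x̄ = [1765/551]
step 1: S = H·P̄·Hᵀ + R = [792371/551]
step 1: K = P̄·Hᵀ·S⁻¹ = [4914/792371; -402730/792371; 262854/792371]
step 1: x' = x̄ + K·y = [-340898/792371, 910180/792371, 9138159/792371]
step 1: P' = (I − K·H)·P̄ = [2133398/792371 -3207468/792371 -1748862/792371; -3207468/792371 5415297/792371 2229012/792371; -1748862/792371 2229012/792371 44132890/792371]

step 0: x' = [-1149/551, 2050/551, 774/551], P' = [1908/551 -2787/551 2694/551; -2787/551 4479/551 -4221/551; 2694/551 -4221/551 16456/551]
step 1: x' = [-340898/792371, 910180/792371, 9138159/792371], P' = [2133398/792371 -3207468/792371 -1748862/792371; -3207468/792371 5415297/792371 2229012/792371; -1748862/792371 2229012/792371 44132890/792371]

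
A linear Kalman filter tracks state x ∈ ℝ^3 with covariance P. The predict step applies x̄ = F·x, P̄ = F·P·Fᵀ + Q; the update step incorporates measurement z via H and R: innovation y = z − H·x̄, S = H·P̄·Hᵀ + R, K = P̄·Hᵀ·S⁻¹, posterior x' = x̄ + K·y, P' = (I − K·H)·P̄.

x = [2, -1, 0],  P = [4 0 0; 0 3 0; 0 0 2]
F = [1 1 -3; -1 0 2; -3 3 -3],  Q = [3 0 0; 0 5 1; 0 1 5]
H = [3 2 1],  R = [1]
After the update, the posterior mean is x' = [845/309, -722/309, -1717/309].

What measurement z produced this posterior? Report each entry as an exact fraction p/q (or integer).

z = [-2]

x̄ = F·x = [1, -2, -9]
P̄ = F·P·Fᵀ + Q = [28 -16 15; -16 17 1; 15 1 86]
S = H·P̄·Hᵀ + R = [309]
K = P̄·Hᵀ·S⁻¹ = [67/309; -13/309; 133/309]
x' − x̄ = [536/309, -104/309, 1064/309] = K·y
y = (KᵀK)⁻¹·Kᵀ·(x' − x̄) = [8]
z = y + H·x̄ = [8] + [-10] = [-2]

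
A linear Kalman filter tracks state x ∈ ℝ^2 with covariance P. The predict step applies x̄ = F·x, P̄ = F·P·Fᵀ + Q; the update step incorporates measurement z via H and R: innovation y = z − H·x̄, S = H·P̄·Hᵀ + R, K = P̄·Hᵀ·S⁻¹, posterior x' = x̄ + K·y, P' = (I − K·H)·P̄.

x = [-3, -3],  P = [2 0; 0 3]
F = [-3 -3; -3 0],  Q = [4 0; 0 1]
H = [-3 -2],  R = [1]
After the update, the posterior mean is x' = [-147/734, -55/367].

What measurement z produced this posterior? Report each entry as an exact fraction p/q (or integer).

x̄ = F·x = [18, 9]
P̄ = F·P·Fᵀ + Q = [49 18; 18 19]
S = H·P̄·Hᵀ + R = [734]
K = P̄·Hᵀ·S⁻¹ = [-183/734; -46/367]
x' − x̄ = [-13359/734, -3358/367] = K·y
y = (KᵀK)⁻¹·Kᵀ·(x' − x̄) = [73]
z = y + H·x̄ = [73] + [-72] = [1]

z = [1]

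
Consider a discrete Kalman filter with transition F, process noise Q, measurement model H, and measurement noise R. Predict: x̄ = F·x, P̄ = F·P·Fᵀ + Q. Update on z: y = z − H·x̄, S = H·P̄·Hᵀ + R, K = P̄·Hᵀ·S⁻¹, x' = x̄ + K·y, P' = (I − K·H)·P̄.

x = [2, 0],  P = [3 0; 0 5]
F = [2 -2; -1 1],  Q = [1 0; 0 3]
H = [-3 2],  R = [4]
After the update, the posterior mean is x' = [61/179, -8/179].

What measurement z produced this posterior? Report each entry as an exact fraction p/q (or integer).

z = [-1]

x̄ = F·x = [4, -2]
P̄ = F·P·Fᵀ + Q = [33 -16; -16 11]
S = H·P̄·Hᵀ + R = [537]
K = P̄·Hᵀ·S⁻¹ = [-131/537; 70/537]
x' − x̄ = [-655/179, 350/179] = K·y
y = (KᵀK)⁻¹·Kᵀ·(x' − x̄) = [15]
z = y + H·x̄ = [15] + [-16] = [-1]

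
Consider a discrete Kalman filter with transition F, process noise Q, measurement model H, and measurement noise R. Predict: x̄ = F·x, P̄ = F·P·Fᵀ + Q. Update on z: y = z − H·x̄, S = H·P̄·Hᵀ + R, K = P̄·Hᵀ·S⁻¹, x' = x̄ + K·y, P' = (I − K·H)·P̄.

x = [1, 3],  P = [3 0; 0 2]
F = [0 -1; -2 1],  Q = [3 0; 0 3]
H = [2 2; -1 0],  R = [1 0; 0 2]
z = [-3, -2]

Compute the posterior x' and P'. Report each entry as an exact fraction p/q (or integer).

x' = [232/475, -933/475]
P' = [658/475 -652/475; -652/475 763/475]

x̄ = F·x = [-3, 1]
P̄ = F·P·Fᵀ + Q = [5 -2; -2 17]
y = z − H·x̄ = [1, -5]
S = H·P̄·Hᵀ + R = [73 -6; -6 7]
K = P̄·Hᵀ·S⁻¹ = [12/475 -329/475; 222/475 326/475]
x' = x̄ + K·y = [232/475, -933/475]
P' = (I − K·H)·P̄ = [658/475 -652/475; -652/475 763/475]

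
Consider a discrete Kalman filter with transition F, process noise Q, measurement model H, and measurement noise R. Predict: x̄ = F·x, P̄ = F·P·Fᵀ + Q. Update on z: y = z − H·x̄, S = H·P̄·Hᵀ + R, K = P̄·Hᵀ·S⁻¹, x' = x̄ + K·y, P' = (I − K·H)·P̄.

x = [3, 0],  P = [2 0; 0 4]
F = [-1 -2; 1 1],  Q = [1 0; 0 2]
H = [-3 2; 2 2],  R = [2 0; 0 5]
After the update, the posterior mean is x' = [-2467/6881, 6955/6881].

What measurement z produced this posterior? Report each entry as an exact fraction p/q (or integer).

z = [3, 1]

x̄ = F·x = [-3, 3]
P̄ = F·P·Fᵀ + Q = [19 -10; -10 8]
S = H·P̄·Hᵀ + R = [325 -62; -62 33]
K = P̄·Hᵀ·S⁻¹ = [-1425/6881 1076/6881; 1270/6881 1552/6881]
x' − x̄ = [18176/6881, -13688/6881] = K·y
y = (KᵀK)⁻¹·Kᵀ·(x' − x̄) = [-12, 1]
z = y + H·x̄ = [-12, 1] + [15, 0] = [3, 1]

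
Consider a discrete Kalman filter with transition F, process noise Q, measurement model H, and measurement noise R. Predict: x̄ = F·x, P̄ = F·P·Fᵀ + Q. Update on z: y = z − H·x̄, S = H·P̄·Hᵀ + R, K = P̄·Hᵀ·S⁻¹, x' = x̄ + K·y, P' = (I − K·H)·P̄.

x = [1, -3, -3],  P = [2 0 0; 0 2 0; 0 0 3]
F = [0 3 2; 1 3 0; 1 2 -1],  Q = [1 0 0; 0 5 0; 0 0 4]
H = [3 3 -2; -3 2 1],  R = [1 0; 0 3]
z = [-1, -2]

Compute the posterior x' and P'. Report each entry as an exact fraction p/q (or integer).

x' = [-4205/5669, -99827/102042, -208325/102042]
P' = [10670/5669 4261/5669 21886/5669; 4261/5669 57007/102042 189421/102042; 21886/5669 189421/102042 870025/102042]

x̄ = F·x = [-15, -8, -2]
P̄ = F·P·Fᵀ + Q = [31 18 6; 18 25 14; 6 14 17]
y = z − H·x̄ = [64, -29]
S = H·P̄·Hᵀ + R = [657 -177; -177 203]
K = P̄·Hᵀ·S⁻¹ = [1021/5669 -534/5669; 22273/102042 8149/34014; 10057/102042 7447/34014]
x' = x̄ + K·y = [-4205/5669, -99827/102042, -208325/102042]
P' = (I − K·H)·P̄ = [10670/5669 4261/5669 21886/5669; 4261/5669 57007/102042 189421/102042; 21886/5669 189421/102042 870025/102042]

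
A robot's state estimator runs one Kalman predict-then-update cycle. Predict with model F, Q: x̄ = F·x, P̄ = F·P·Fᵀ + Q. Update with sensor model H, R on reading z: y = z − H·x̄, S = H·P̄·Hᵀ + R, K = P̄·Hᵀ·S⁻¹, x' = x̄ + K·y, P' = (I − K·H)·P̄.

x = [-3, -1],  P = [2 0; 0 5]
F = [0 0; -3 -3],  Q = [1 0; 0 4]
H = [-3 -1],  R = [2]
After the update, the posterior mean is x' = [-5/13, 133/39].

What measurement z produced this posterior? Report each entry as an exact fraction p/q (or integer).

z = [-2]

x̄ = F·x = [0, 12]
P̄ = F·P·Fᵀ + Q = [1 0; 0 67]
S = H·P̄·Hᵀ + R = [78]
K = P̄·Hᵀ·S⁻¹ = [-1/26; -67/78]
x' − x̄ = [-5/13, -335/39] = K·y
y = (KᵀK)⁻¹·Kᵀ·(x' − x̄) = [10]
z = y + H·x̄ = [10] + [-12] = [-2]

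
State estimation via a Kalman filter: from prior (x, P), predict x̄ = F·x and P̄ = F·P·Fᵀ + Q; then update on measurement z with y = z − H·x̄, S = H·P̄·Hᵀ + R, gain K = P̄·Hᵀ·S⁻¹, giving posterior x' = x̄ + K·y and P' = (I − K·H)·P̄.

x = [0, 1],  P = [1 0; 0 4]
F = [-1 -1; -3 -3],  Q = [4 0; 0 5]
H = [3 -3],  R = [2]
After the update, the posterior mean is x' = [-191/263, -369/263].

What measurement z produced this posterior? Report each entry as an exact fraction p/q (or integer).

x̄ = F·x = [-1, -3]
P̄ = F·P·Fᵀ + Q = [9 15; 15 50]
S = H·P̄·Hᵀ + R = [263]
K = P̄·Hᵀ·S⁻¹ = [-18/263; -105/263]
x' − x̄ = [72/263, 420/263] = K·y
y = (KᵀK)⁻¹·Kᵀ·(x' − x̄) = [-4]
z = y + H·x̄ = [-4] + [6] = [2]

z = [2]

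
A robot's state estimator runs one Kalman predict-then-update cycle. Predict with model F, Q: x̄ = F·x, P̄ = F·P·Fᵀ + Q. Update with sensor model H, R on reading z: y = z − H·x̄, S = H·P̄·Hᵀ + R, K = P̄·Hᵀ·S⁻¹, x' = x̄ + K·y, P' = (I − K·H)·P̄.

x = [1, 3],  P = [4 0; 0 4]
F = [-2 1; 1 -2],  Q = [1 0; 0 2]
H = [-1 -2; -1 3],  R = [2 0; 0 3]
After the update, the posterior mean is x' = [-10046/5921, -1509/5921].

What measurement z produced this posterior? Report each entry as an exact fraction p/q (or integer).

x̄ = F·x = [1, -5]
P̄ = F·P·Fᵀ + Q = [21 -16; -16 22]
S = H·P̄·Hᵀ + R = [47 -95; -95 318]
K = P̄·Hᵀ·S⁻¹ = [-3057/5921 -2198/5921; -1114/5921 1194/5921]
x' − x̄ = [-15967/5921, 28096/5921] = K·y
y = (KᵀK)⁻¹·Kᵀ·(x' − x̄) = [-7, 17]
z = y + H·x̄ = [-7, 17] + [9, -16] = [2, 1]

z = [2, 1]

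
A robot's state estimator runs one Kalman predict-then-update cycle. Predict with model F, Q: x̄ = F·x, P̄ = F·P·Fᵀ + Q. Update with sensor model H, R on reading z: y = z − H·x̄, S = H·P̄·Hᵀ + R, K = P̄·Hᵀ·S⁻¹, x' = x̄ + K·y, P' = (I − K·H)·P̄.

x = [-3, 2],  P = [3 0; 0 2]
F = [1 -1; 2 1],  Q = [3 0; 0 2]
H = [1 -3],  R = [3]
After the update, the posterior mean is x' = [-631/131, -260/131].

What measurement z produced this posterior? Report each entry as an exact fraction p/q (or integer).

x̄ = F·x = [-5, -4]
P̄ = F·P·Fᵀ + Q = [8 4; 4 16]
S = H·P̄·Hᵀ + R = [131]
K = P̄·Hᵀ·S⁻¹ = [-4/131; -44/131]
x' − x̄ = [24/131, 264/131] = K·y
y = (KᵀK)⁻¹·Kᵀ·(x' − x̄) = [-6]
z = y + H·x̄ = [-6] + [7] = [1]

z = [1]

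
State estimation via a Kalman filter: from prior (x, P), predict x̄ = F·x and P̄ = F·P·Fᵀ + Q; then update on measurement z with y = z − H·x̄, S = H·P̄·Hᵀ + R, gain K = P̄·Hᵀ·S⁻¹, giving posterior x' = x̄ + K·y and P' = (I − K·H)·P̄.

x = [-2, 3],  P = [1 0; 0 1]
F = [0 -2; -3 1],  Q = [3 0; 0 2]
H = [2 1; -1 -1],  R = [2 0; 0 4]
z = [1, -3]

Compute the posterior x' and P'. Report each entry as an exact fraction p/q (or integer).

x' = [-482/123, 337/41]
P' = [268/123 -136/41; -136/41 256/41]

x̄ = F·x = [-6, 9]
P̄ = F·P·Fᵀ + Q = [7 -2; -2 12]
y = z − H·x̄ = [4, 0]
S = H·P̄·Hᵀ + R = [34 -20; -20 19]
K = P̄·Hᵀ·S⁻¹ = [64/123 35/123; -8/41 -30/41]
x' = x̄ + K·y = [-482/123, 337/41]
P' = (I − K·H)·P̄ = [268/123 -136/41; -136/41 256/41]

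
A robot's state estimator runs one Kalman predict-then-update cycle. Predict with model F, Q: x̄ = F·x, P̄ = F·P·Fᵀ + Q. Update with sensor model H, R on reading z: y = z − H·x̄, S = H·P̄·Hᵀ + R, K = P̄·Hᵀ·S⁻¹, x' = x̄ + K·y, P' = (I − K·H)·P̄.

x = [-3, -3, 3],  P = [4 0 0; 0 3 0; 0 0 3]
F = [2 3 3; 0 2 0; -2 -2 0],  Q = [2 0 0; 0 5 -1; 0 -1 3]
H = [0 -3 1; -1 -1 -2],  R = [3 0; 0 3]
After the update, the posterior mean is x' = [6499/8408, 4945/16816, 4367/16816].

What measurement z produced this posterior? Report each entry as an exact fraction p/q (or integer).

x̄ = F·x = [-6, -6, 12]
P̄ = F·P·Fᵀ + Q = [72 18 -34; 18 17 -13; -34 -13 31]
S = H·P̄·Hᵀ + R = [265 12; 12 64]
K = P̄·Hᵀ·S⁻¹ = [-671/2102 -2387/8408; -997/4204 -1617/16816; 1165/4204 -4815/16816]
x' − x̄ = [56947/8408, 105841/16816, -197425/16816] = K·y
y = (KᵀK)⁻¹·Kᵀ·(x' − x̄) = [-31, 11]
z = y + H·x̄ = [-31, 11] + [30, -12] = [-1, -1]

z = [-1, -1]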